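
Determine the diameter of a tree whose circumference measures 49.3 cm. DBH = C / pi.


DBH = C / pi = 49.3 / 3.141593 = 15.6927 ≈ 15.69 cm

15.69 cm


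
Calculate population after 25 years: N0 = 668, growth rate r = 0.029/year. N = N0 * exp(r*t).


r*t = 0.029 * 25 = 0.725
exp(0.725) = 2.06473
N = 668 * 2.06473 = 1379.24 ≈ 1379

1379


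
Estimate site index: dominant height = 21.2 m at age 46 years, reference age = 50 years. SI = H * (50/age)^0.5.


50/46 = 1.08696
(1.08696)^0.5 = 1.04257
SI = 21.2 * 1.04257 = 22.1025 ≈ 22.1 m

22.1 m


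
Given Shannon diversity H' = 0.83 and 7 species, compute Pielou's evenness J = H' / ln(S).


ln(7) = 1.94591
J = H' / ln(S) = 0.83 / 1.94591 = 0.426536 ≈ 0.4265

0.4265


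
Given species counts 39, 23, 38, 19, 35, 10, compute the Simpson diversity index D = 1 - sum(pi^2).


Total N = 39 + 23 + 38 + 19 + 35 + 10 = 164
Per-species terms:
  p = 39/164 = 0.237805; p^2 = 0.237805^2 = 0.056551
  p = 23/164 = 0.140244; p^2 = 0.140244^2 = 0.019668
  p = 38/164 = 0.231707; p^2 = 0.231707^2 = 0.053688
  p = 19/164 = 0.115854; p^2 = 0.115854^2 = 0.013422
  p = 35/164 = 0.213415; p^2 = 0.213415^2 = 0.045546
  p = 10/164 = 0.060976; p^2 = 0.060976^2 = 0.003718
sum(p^2) = 0.056551 + 0.019668 + 0.053688 + 0.013422 + 0.045546 + 0.003718 = 0.192593
D = 1 - 0.192593 = 0.807407 ≈ 0.8074

0.8074


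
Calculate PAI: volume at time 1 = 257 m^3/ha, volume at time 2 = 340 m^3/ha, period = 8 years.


PAI = (V2 - V1) / period = (340 - 257) / 8 = 83 / 8 = 10.3750 ≈ 10.38 m^3/ha/yr

10.38 m^3/ha/yr


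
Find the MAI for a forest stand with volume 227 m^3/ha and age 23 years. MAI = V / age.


MAI = 227 / 23 = 9.8696 ≈ 9.87 m^3/ha/yr

9.87 m^3/ha/yr


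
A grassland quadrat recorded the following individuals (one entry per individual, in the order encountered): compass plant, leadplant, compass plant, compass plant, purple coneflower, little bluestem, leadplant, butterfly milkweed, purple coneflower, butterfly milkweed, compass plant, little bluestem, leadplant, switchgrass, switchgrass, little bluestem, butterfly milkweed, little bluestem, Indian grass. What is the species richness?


Total individuals logged = 19
Distinct species (count of individuals): compass plant (4), leadplant (3), purple coneflower (2), little bluestem (4), butterfly milkweed (3), switchgrass (2), Indian grass (1)
Species richness = number of distinct species = 7

7


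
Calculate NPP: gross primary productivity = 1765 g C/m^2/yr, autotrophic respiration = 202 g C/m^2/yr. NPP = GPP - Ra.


NPP = GPP - Ra = 1765 - 202 = 1563 g C/m^2/yr

1563 g C/m^2/yr


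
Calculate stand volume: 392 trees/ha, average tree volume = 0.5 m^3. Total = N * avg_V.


V_stand = 392 * 0.5 = 196.0 m^3/ha

196.0 m^3/ha


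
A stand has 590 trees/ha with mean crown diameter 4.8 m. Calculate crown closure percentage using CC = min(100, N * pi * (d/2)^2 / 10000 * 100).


(d/2)^2 = (4.8/2)^2 = 2.4^2 = 5.76
Crown area = 3.141593 * 5.76 = 18.0956 m^2
N * area / 10000 * 100 = 590 * 18.0956 / 10000 * 100 = 106.764
CC = min(100, 106.764) = 100%

100%


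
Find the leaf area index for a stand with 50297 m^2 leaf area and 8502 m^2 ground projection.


LAI = 50297 / 8502 = 5.9159 ≈ 5.92

5.92


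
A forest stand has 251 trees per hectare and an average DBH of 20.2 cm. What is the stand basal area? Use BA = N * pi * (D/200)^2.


(D/200)^2 = (20.2/200)^2 = 0.101^2 = 0.010201
Individual BA = 3.141593 * 0.010201 = 0.0320474 m^2
Stand BA = 251 * 0.0320474 = 8.04390 ≈ 8.04 m^2/ha

8.04 m^2/ha


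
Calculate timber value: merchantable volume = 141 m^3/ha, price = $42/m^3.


Value = 141 * 42 = $5922/ha

$5922/ha


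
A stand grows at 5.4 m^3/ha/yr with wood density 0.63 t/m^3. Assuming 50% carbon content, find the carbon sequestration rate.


C = 5.4 * 0.63 * 0.5 = 1.701 ≈ 1.70 t C/ha/yr

1.70 t C/ha/yr


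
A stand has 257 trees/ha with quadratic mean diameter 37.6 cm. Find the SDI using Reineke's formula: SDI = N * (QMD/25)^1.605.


QMD/25 = 37.6/25 = 1.504
(1.504)^1.605 = exp(1.605 * ln(1.504)) = exp(1.605 * 0.408128) = exp(0.655045) = 1.92523
SDI = 257 * 1.92523 = 494.784 ≈ 495

495


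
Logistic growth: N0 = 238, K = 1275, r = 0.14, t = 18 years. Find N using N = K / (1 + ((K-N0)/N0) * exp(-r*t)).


(K - N0)/N0 = (1275 - 238)/238 = 1037/238 = 4.35714
r*t = 0.14 * 18 = 2.52; exp(-2.52) = 0.0804596
4.35714 * 0.0804596 = 0.350574
1 + 0.350574 = 1.35057
N = 1275 / 1.35057 = 944.046 ≈ 944

944


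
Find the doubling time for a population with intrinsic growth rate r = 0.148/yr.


td = ln(2) / 0.148 = 0.693147 / 0.148 = 4.68343 ≈ 4.7 years

4.7 years


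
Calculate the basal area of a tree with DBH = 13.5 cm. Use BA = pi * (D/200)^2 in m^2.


D/200 = 13.5/200 = 0.0675 m
(D/200)^2 = 0.0675^2 = 0.00455625
BA = 3.141593 * 0.00455625 = 0.0143139 ≈ 0.0143 m^2

0.0143 m^2


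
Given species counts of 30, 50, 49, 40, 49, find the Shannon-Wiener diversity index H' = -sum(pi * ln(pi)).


Total N = 30 + 50 + 49 + 40 + 49 = 218
Per-species terms:
  p = 30/218 = 0.137615; ln(p) = -1.983295; p*ln(p) = 0.137615 * (-1.983295) = -0.272931
  p = 50/218 = 0.229358; ln(p) = -1.472471; p*ln(p) = 0.229358 * (-1.472471) = -0.337723
  p = 49/218 = 0.224771; ln(p) = -1.492673; p*ln(p) = 0.224771 * (-1.492673) = -0.335510
  p = 40/218 = 0.183486; ln(p) = -1.695617; p*ln(p) = 0.183486 * (-1.695617) = -0.311122
  p = 49/218 = 0.224771; ln(p) = -1.492673; p*ln(p) = 0.224771 * (-1.492673) = -0.335510
sum(p*ln(p)) = (-0.272931) + (-0.337723) + (-0.335510) + (-0.311122) + (-0.335510) = -1.592796
H' = -(-1.592796) = 1.592796 ≈ 1.5928

1.5928


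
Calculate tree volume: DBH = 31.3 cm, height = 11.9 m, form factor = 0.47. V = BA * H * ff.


(D/200)^2 = (31.3/200)^2 = 0.1565^2 = 0.02449225
BA = 3.141593 * 0.02449225 = 0.0769447 m^2
V = 0.0769447 * 11.9 * 0.47 = 0.430352 ≈ 0.430 m^3

0.430 m^3


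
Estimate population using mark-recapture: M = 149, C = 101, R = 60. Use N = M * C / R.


N = M * C / R = 149 * 101 / 60 = 15049 / 60 = 250.82 ≈ 251

251 individuals


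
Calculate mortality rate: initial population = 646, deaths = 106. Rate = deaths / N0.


Mortality rate = 106 / 646 = 0.164087 ≈ 0.1641

0.1641


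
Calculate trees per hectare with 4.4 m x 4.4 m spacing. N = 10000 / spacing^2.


N = 10000 / 4.4^2 = 10000 / 19.36 = 516.529 ≈ 517 trees/ha

517 trees/ha


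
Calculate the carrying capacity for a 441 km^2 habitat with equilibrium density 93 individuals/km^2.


K = 93 * 441 = 41013 individuals

41013 individuals


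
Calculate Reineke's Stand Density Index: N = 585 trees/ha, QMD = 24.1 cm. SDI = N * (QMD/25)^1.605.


QMD/25 = 24.1/25 = 0.964
(0.964)^1.605 = exp(1.605 * ln(0.964)) = exp(1.605 * (-0.0366640)) = exp(-0.0588457) = 0.942852
SDI = 585 * 0.942852 = 551.568 ≈ 552

552


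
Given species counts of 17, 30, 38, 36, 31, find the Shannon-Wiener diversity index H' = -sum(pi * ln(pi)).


Total N = 17 + 30 + 38 + 36 + 31 = 152
Per-species terms:
  p = 17/152 = 0.111842; ln(p) = -2.190668; p*ln(p) = 0.111842 * (-2.190668) = -0.245009
  p = 30/152 = 0.197368; ln(p) = -1.622685; p*ln(p) = 0.197368 * (-1.622685) = -0.320266
  p = 38/152 = 0.250000; ln(p) = -1.386294; p*ln(p) = 0.250000 * (-1.386294) = -0.346574
  p = 36/152 = 0.236842; ln(p) = -1.440362; p*ln(p) = 0.236842 * (-1.440362) = -0.341138
  p = 31/152 = 0.203947; ln(p) = -1.589895; p*ln(p) = 0.203947 * (-1.589895) = -0.324254
sum(p*ln(p)) = (-0.245009) + (-0.320266) + (-0.346574) + (-0.341138) + (-0.324254) = -1.577241
H' = -(-1.577241) = 1.577241 ≈ 1.5772

1.5772


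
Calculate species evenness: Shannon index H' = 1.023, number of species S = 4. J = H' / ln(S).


ln(4) = 1.38629
J = H' / ln(S) = 1.023 / 1.38629 = 0.737941 ≈ 0.7379

0.7379


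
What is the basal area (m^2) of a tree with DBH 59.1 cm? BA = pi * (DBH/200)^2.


D/200 = 59.1/200 = 0.2955 m
(D/200)^2 = 0.2955^2 = 0.08732025
BA = 3.141593 * 0.08732025 = 0.274325 ≈ 0.2743 m^2

0.2743 m^2


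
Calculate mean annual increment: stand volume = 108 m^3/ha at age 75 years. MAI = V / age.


MAI = 108 / 75 = 1.44 m^3/ha/yr

1.44 m^3/ha/yr


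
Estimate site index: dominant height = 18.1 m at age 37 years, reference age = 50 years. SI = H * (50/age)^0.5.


50/37 = 1.35135
(1.35135)^0.5 = 1.16248
SI = 18.1 * 1.16248 = 21.0409 ≈ 21.0 m

21.0 m


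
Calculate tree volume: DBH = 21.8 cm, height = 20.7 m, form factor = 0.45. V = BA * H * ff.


(D/200)^2 = (21.8/200)^2 = 0.109^2 = 0.011881
BA = 3.141593 * 0.011881 = 0.0373253 m^2
V = 0.0373253 * 20.7 * 0.45 = 0.347685 ≈ 0.348 m^3

0.348 m^3


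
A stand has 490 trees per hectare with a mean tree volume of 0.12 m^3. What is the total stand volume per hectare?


V_stand = 490 * 0.12 = 58.8 m^3/ha

58.8 m^3/ha


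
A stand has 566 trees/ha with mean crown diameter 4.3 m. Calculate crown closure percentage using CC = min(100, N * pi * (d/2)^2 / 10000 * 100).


(d/2)^2 = (4.3/2)^2 = 2.15^2 = 4.6225
Crown area = 3.141593 * 4.6225 = 14.5220 m^2
N * area / 10000 * 100 = 566 * 14.5220 / 10000 * 100 = 82.1945
CC = min(100, 82.1945) = 82.1945 ≈ 82.2%

82.2%


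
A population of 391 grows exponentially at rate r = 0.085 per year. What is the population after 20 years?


r*t = 0.085 * 20 = 1.7
exp(1.7) = 5.47395
N = 391 * 5.47395 = 2140.31 ≈ 2140

2140


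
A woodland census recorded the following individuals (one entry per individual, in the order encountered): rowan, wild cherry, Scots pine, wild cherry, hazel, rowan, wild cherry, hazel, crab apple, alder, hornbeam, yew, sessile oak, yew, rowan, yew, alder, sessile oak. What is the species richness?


Total individuals logged = 18
Distinct species (count of individuals): rowan (3), wild cherry (3), Scots pine (1), hazel (2), crab apple (1), alder (2), hornbeam (1), yew (3), sessile oak (2)
Species richness = number of distinct species = 9

9


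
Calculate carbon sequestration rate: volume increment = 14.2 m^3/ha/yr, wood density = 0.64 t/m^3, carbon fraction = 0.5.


C = 14.2 * 0.64 * 0.5 = 4.544 ≈ 4.54 t C/ha/yr

4.54 t C/ha/yr


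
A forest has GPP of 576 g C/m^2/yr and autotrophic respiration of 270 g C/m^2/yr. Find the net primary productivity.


NPP = GPP - Ra = 576 - 270 = 306 g C/m^2/yr

306 g C/m^2/yr


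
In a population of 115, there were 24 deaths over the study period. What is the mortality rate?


Mortality rate = 24 / 115 = 0.208696 ≈ 0.2087

0.2087


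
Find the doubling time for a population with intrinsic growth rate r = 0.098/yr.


td = ln(2) / 0.098 = 0.693147 / 0.098 = 7.07293 ≈ 7.1 years

7.1 years


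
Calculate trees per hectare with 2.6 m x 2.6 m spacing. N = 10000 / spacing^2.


N = 10000 / 2.6^2 = 10000 / 6.76 = 1479.29 ≈ 1479 trees/ha

1479 trees/ha


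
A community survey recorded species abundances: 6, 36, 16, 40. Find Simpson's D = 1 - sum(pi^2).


Total N = 6 + 36 + 16 + 40 = 98
Per-species terms:
  p = 6/98 = 0.061224; p^2 = 0.061224^2 = 0.003748
  p = 36/98 = 0.367347; p^2 = 0.367347^2 = 0.134944
  p = 16/98 = 0.163265; p^2 = 0.163265^2 = 0.026655
  p = 40/98 = 0.408163; p^2 = 0.408163^2 = 0.166597
sum(p^2) = 0.003748 + 0.134944 + 0.026655 + 0.166597 = 0.331944
D = 1 - 0.331944 = 0.668056 ≈ 0.6681

0.6681


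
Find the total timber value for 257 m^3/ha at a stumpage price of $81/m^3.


Value = 257 * 81 = $20817/ha

$20817/ha


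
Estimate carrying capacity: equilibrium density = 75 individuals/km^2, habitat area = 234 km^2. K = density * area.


K = 75 * 234 = 17550 individuals

17550 individuals


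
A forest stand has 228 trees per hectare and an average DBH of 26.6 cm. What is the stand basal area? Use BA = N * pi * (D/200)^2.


(D/200)^2 = (26.6/200)^2 = 0.133^2 = 0.017689
Individual BA = 3.141593 * 0.017689 = 0.0555716 m^2
Stand BA = 228 * 0.0555716 = 12.6703 ≈ 12.67 m^2/ha

12.67 m^2/ha


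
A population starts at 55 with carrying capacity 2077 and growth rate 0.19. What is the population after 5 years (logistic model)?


(K - N0)/N0 = (2077 - 55)/55 = 2022/55 = 36.7636
r*t = 0.19 * 5 = 0.95; exp(-0.95) = 0.386741
36.7636 * 0.386741 = 14.2180
1 + 14.2180 = 15.2180
N = 2077 / 15.2180 = 136.483 ≈ 136

136


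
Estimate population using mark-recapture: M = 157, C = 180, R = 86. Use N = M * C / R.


N = M * C / R = 157 * 180 / 86 = 28260 / 86 = 328.60 ≈ 329

329 individuals


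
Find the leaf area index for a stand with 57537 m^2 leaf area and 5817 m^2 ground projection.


LAI = 57537 / 5817 = 9.8912 ≈ 9.89

9.89


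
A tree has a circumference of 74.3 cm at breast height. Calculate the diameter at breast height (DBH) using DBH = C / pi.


DBH = C / pi = 74.3 / 3.141593 = 23.6504 ≈ 23.65 cm

23.65 cm


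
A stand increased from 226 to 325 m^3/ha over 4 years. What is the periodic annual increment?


PAI = (V2 - V1) / period = (325 - 226) / 4 = 99 / 4 = 24.75 m^3/ha/yr

24.75 m^3/ha/yr


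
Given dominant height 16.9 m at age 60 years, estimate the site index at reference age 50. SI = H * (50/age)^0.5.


50/60 = 0.833333
(0.833333)^0.5 = 0.912871
SI = 16.9 * 0.912871 = 15.4275 ≈ 15.4 m

15.4 m


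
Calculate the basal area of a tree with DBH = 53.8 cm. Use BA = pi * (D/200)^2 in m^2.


D/200 = 53.8/200 = 0.269 m
(D/200)^2 = 0.269^2 = 0.072361
BA = 3.141593 * 0.072361 = 0.227329 ≈ 0.2273 m^2

0.2273 m^2


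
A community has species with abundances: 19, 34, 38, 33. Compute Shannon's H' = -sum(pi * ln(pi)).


Total N = 19 + 34 + 38 + 33 = 124
Per-species terms:
  p = 19/124 = 0.153226; ln(p) = -1.875841; p*ln(p) = 0.153226 * (-1.875841) = -0.287428
  p = 34/124 = 0.274194; ln(p) = -1.293919; p*ln(p) = 0.274194 * (-1.293919) = -0.354785
  p = 38/124 = 0.306452; ln(p) = -1.182694; p*ln(p) = 0.306452 * (-1.182694) = -0.362439
  p = 33/124 = 0.266129; ln(p) = -1.323774; p*ln(p) = 0.266129 * (-1.323774) = -0.352295
sum(p*ln(p)) = (-0.287428) + (-0.354785) + (-0.362439) + (-0.352295) = -1.356947
H' = -(-1.356947) = 1.356947 ≈ 1.3569

1.3569


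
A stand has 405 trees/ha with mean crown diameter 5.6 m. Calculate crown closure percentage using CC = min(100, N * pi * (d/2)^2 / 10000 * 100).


(d/2)^2 = (5.6/2)^2 = 2.8^2 = 7.84
Crown area = 3.141593 * 7.84 = 24.6301 m^2
N * area / 10000 * 100 = 405 * 24.6301 / 10000 * 100 = 99.7519
CC = min(100, 99.7519) = 99.7519 ≈ 99.8%

99.8%


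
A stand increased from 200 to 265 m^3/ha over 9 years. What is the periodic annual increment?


PAI = (V2 - V1) / period = (265 - 200) / 9 = 65 / 9 = 7.2222 ≈ 7.22 m^3/ha/yr

7.22 m^3/ha/yr


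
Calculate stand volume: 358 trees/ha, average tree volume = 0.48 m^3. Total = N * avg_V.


V_stand = 358 * 0.48 = 171.84 ≈ 171.8 m^3/ha

171.8 m^3/ha


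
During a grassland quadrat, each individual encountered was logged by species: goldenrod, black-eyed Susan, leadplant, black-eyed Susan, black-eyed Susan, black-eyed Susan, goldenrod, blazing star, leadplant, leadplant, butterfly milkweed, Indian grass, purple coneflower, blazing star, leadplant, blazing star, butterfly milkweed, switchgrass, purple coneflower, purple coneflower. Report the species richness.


Total individuals logged = 20
Distinct species (count of individuals): goldenrod (2), black-eyed Susan (4), leadplant (4), blazing star (3), butterfly milkweed (2), Indian grass (1), purple coneflower (3), switchgrass (1)
Species richness = number of distinct species = 8

8


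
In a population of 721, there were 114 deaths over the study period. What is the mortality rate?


Mortality rate = 114 / 721 = 0.158114 ≈ 0.1581

0.1581


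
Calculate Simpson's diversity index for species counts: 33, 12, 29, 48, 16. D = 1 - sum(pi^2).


Total N = 33 + 12 + 29 + 48 + 16 = 138
Per-species terms:
  p = 33/138 = 0.239130; p^2 = 0.239130^2 = 0.057183
  p = 12/138 = 0.086957; p^2 = 0.086957^2 = 0.007562
  p = 29/138 = 0.210145; p^2 = 0.210145^2 = 0.044161
  p = 48/138 = 0.347826; p^2 = 0.347826^2 = 0.120983
  p = 16/138 = 0.115942; p^2 = 0.115942^2 = 0.013443
sum(p^2) = 0.057183 + 0.007562 + 0.044161 + 0.120983 + 0.013443 = 0.243332
D = 1 - 0.243332 = 0.756668 ≈ 0.7567

0.7567


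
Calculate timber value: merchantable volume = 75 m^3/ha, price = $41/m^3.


Value = 75 * 41 = $3075/ha

$3075/ha


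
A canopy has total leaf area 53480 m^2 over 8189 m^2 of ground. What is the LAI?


LAI = 53480 / 8189 = 6.5307 ≈ 6.53

6.53


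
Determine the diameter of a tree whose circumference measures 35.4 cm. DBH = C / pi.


DBH = C / pi = 35.4 / 3.141593 = 11.2682 ≈ 11.27 cm

11.27 cm


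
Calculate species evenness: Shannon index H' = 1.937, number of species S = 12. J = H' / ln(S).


ln(12) = 2.48491
J = H' / ln(S) = 1.937 / 2.48491 = 0.779505 ≈ 0.7795

0.7795


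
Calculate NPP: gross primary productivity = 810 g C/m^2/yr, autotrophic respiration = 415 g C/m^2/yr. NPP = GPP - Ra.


NPP = GPP - Ra = 810 - 415 = 395 g C/m^2/yr

395 g C/m^2/yr


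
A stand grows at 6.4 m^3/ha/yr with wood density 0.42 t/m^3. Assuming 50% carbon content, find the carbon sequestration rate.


C = 6.4 * 0.42 * 0.5 = 1.344 ≈ 1.34 t C/ha/yr

1.34 t C/ha/yr


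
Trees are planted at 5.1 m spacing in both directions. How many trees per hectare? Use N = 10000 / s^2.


N = 10000 / 5.1^2 = 10000 / 26.01 = 384.468 ≈ 384 trees/ha

384 trees/ha


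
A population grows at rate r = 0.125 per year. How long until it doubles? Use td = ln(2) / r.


td = ln(2) / 0.125 = 0.693147 / 0.125 = 5.54518 ≈ 5.5 years

5.5 years


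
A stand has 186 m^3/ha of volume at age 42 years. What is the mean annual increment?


MAI = 186 / 42 = 4.4286 ≈ 4.43 m^3/ha/yr

4.43 m^3/ha/yr


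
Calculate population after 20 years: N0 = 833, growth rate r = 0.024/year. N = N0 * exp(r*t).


r*t = 0.024 * 20 = 0.48
exp(0.48) = 1.61607
N = 833 * 1.61607 = 1346.19 ≈ 1346

1346


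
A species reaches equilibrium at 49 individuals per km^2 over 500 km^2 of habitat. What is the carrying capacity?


K = 49 * 500 = 24500 individuals

24500 individuals


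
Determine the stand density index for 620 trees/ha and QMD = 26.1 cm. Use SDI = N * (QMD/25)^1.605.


QMD/25 = 26.1/25 = 1.044
(1.044)^1.605 = exp(1.605 * ln(1.044)) = exp(1.605 * 0.0430595) = exp(0.0691105) = 1.07155
SDI = 620 * 1.07155 = 664.361 ≈ 664

664


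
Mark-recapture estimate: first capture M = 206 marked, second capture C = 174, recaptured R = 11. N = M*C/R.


N = M * C / R = 206 * 174 / 11 = 35844 / 11 = 3258.55 ≈ 3259

3259 individuals


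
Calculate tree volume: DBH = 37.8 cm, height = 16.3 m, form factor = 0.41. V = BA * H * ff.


(D/200)^2 = (37.8/200)^2 = 0.189^2 = 0.035721
BA = 3.141593 * 0.035721 = 0.112221 m^2
V = 0.112221 * 16.3 * 0.41 = 0.749973 ≈ 0.750 m^3

0.750 m^3


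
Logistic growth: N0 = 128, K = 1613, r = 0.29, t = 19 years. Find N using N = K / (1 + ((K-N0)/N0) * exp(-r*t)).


(K - N0)/N0 = (1613 - 128)/128 = 1485/128 = 11.6016
r*t = 0.29 * 19 = 5.51; exp(-5.51) = 0.00404611
11.6016 * 0.00404611 = 0.0469413
1 + 0.0469413 = 1.04694
N = 1613 / 1.04694 = 1540.68 ≈ 1541

1541


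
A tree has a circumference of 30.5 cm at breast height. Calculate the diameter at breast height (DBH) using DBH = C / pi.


DBH = C / pi = 30.5 / 3.141593 = 9.70845 ≈ 9.71 cm

9.71 cm


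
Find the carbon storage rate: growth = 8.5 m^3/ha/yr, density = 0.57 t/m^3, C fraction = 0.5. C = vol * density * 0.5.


C = 8.5 * 0.57 * 0.5 = 2.4225 ≈ 2.42 t C/ha/yr

2.42 t C/ha/yr


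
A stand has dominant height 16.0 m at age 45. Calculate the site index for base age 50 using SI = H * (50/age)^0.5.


50/45 = 1.11111
(1.11111)^0.5 = 1.05409
SI = 16.0 * 1.05409 = 16.8654 ≈ 16.9 m

16.9 m


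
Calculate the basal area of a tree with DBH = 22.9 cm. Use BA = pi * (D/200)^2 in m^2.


D/200 = 22.9/200 = 0.1145 m
(D/200)^2 = 0.1145^2 = 0.01311025
BA = 3.141593 * 0.01311025 = 0.0411871 ≈ 0.0412 m^2

0.0412 m^2


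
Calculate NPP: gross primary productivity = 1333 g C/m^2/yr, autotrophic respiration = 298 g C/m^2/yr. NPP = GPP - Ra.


NPP = GPP - Ra = 1333 - 298 = 1035 g C/m^2/yr

1035 g C/m^2/yr


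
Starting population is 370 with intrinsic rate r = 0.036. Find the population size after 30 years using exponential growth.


r*t = 0.036 * 30 = 1.08
exp(1.08) = 2.94468
N = 370 * 2.94468 = 1089.53 ≈ 1090

1090


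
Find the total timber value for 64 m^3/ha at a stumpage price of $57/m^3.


Value = 64 * 57 = $3648/ha

$3648/ha


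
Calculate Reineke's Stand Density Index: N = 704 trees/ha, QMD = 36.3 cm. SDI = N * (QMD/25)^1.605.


QMD/25 = 36.3/25 = 1.452
(1.452)^1.605 = exp(1.605 * ln(1.452)) = exp(1.605 * 0.372942) = exp(0.598572) = 1.81952
SDI = 704 * 1.81952 = 1280.94 ≈ 1281

1281


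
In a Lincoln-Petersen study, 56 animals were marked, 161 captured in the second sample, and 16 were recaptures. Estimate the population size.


N = M * C / R = 56 * 161 / 16 = 9016 / 16 = 563.50 ≈ 564

564 individuals


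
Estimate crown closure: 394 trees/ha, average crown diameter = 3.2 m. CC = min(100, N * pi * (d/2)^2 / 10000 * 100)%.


(d/2)^2 = (3.2/2)^2 = 1.6^2 = 2.56
Crown area = 3.141593 * 2.56 = 8.04248 m^2
N * area / 10000 * 100 = 394 * 8.04248 / 10000 * 100 = 31.6874
CC = min(100, 31.6874) = 31.6874 ≈ 31.7%

31.7%


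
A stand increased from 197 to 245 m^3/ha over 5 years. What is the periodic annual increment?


PAI = (V2 - V1) / period = (245 - 197) / 5 = 48 / 5 = 9.60 m^3/ha/yr

9.60 m^3/ha/yr


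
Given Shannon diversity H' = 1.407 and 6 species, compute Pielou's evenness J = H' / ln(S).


ln(6) = 1.79176
J = H' / ln(S) = 1.407 / 1.79176 = 0.785261 ≈ 0.7853

0.7853


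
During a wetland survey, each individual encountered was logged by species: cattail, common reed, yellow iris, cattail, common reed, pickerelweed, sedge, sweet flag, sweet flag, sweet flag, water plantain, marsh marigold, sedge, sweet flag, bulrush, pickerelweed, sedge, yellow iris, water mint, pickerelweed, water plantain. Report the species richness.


Total individuals logged = 21
Distinct species (count of individuals): cattail (2), common reed (2), yellow iris (2), pickerelweed (3), sedge (3), sweet flag (4), water plantain (2), marsh marigold (1), bulrush (1), water mint (1)
Species richness = number of distinct species = 10

10


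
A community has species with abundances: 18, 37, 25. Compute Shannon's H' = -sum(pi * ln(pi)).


Total N = 18 + 37 + 25 = 80
Per-species terms:
  p = 18/80 = 0.225000; ln(p) = -1.491655; p*ln(p) = 0.225000 * (-1.491655) = -0.335622
  p = 37/80 = 0.462500; ln(p) = -0.771109; p*ln(p) = 0.462500 * (-0.771109) = -0.356638
  p = 25/80 = 0.312500; ln(p) = -1.163151; p*ln(p) = 0.312500 * (-1.163151) = -0.363485
sum(p*ln(p)) = (-0.335622) + (-0.356638) + (-0.363485) = -1.055745
H' = -(-1.055745) = 1.055745 ≈ 1.0557

1.0557


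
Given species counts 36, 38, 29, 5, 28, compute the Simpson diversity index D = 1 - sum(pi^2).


Total N = 36 + 38 + 29 + 5 + 28 = 136
Per-species terms:
  p = 36/136 = 0.264706; p^2 = 0.264706^2 = 0.070069
  p = 38/136 = 0.279412; p^2 = 0.279412^2 = 0.078071
  p = 29/136 = 0.213235; p^2 = 0.213235^2 = 0.045469
  p = 5/136 = 0.036765; p^2 = 0.036765^2 = 0.001352
  p = 28/136 = 0.205882; p^2 = 0.205882^2 = 0.042387
sum(p^2) = 0.070069 + 0.078071 + 0.045469 + 0.001352 + 0.042387 = 0.237348
D = 1 - 0.237348 = 0.762652 ≈ 0.7627

0.7627


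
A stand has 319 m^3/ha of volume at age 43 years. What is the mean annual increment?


MAI = 319 / 43 = 7.4186 ≈ 7.42 m^3/ha/yr

7.42 m^3/ha/yr


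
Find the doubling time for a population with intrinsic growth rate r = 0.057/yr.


td = ln(2) / 0.057 = 0.693147 / 0.057 = 12.1605 ≈ 12.2 years

12.2 years


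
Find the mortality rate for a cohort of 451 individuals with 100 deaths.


Mortality rate = 100 / 451 = 0.221729 ≈ 0.2217

0.2217


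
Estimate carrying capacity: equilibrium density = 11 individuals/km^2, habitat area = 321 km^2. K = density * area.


K = 11 * 321 = 3531 individuals

3531 individuals


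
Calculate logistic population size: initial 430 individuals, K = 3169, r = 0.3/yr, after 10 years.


(K - N0)/N0 = (3169 - 430)/430 = 2739/430 = 6.36977
r*t = 0.3 * 10 = 3; exp(-3) = 0.0497871
6.36977 * 0.0497871 = 0.317132
1 + 0.317132 = 1.31713
N = 3169 / 1.31713 = 2405.99 ≈ 2406

2406


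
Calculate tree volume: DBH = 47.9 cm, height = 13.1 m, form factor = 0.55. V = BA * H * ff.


(D/200)^2 = (47.9/200)^2 = 0.2395^2 = 0.05736025
BA = 3.141593 * 0.05736025 = 0.180203 m^2
V = 0.180203 * 13.1 * 0.55 = 1.29836 ≈ 1.298 m^3

1.298 m^3


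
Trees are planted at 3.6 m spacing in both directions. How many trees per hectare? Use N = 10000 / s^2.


N = 10000 / 3.6^2 = 10000 / 12.96 = 771.605 ≈ 772 trees/ha

772 trees/ha


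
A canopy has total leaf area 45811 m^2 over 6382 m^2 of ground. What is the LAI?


LAI = 45811 / 6382 = 7.1782 ≈ 7.18

7.18


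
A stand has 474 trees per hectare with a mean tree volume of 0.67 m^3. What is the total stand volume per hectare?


V_stand = 474 * 0.67 = 317.58 ≈ 317.6 m^3/ha

317.6 m^3/ha


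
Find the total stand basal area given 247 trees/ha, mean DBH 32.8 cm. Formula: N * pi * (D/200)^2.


(D/200)^2 = (32.8/200)^2 = 0.164^2 = 0.026896
Individual BA = 3.141593 * 0.026896 = 0.0844963 m^2
Stand BA = 247 * 0.0844963 = 20.8706 ≈ 20.87 m^2/ha

20.87 m^2/ha


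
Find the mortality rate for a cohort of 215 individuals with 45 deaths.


Mortality rate = 45 / 215 = 0.209302 ≈ 0.2093

0.2093


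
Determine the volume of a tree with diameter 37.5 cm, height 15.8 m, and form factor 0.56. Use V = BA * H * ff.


(D/200)^2 = (37.5/200)^2 = 0.1875^2 = 0.03515625
BA = 3.141593 * 0.03515625 = 0.110447 m^2
V = 0.110447 * 15.8 * 0.56 = 0.977235 ≈ 0.977 m^3

0.977 m^3


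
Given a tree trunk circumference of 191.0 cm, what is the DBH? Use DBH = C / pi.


DBH = C / pi = 191.0 / 3.141593 = 60.7972 ≈ 60.80 cm

60.80 cm


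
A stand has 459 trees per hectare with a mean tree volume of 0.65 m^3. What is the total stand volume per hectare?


V_stand = 459 * 0.65 = 298.35 ≈ 298.4 m^3/ha

298.4 m^3/ha


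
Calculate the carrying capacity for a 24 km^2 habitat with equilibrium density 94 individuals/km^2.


K = 94 * 24 = 2256 individuals

2256 individuals


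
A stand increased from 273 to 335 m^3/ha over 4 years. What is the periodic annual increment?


PAI = (V2 - V1) / period = (335 - 273) / 4 = 62 / 4 = 15.50 m^3/ha/yr

15.50 m^3/ha/yr


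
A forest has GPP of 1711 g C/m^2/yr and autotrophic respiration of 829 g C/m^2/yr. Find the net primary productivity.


NPP = GPP - Ra = 1711 - 829 = 882 g C/m^2/yr

882 g C/m^2/yr


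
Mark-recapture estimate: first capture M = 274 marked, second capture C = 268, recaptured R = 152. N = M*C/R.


N = M * C / R = 274 * 268 / 152 = 73432 / 152 = 483.11 ≈ 483

483 individuals


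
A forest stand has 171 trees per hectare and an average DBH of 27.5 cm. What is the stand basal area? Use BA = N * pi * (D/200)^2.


(D/200)^2 = (27.5/200)^2 = 0.1375^2 = 0.01890625
Individual BA = 3.141593 * 0.01890625 = 0.0593957 m^2
Stand BA = 171 * 0.0593957 = 10.1567 ≈ 10.16 m^2/ha

10.16 m^2/ha


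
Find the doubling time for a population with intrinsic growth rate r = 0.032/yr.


td = ln(2) / 0.032 = 0.693147 / 0.032 = 21.6608 ≈ 21.7 years

21.7 years


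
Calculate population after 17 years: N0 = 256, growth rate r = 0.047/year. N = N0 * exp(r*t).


r*t = 0.047 * 17 = 0.799
exp(0.799) = 2.22332
N = 256 * 2.22332 = 569.170 ≈ 569

569


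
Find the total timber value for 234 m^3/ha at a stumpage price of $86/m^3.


Value = 234 * 86 = $20124/ha

$20124/ha


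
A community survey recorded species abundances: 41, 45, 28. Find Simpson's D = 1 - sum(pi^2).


Total N = 41 + 45 + 28 = 114
Per-species terms:
  p = 41/114 = 0.359649; p^2 = 0.359649^2 = 0.129347
  p = 45/114 = 0.394737; p^2 = 0.394737^2 = 0.155817
  p = 28/114 = 0.245614; p^2 = 0.245614^2 = 0.060326
sum(p^2) = 0.129347 + 0.155817 + 0.060326 = 0.345490
D = 1 - 0.345490 = 0.654510 ≈ 0.6545

0.6545


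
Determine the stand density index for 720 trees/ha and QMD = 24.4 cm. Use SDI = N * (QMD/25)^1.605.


QMD/25 = 24.4/25 = 0.976
(0.976)^1.605 = exp(1.605 * ln(0.976)) = exp(1.605 * (-0.0242927)) = exp(-0.0389898) = 0.961761
SDI = 720 * 0.961761 = 692.468 ≈ 692

692


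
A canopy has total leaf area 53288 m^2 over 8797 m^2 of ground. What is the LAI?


LAI = 53288 / 8797 = 6.0575 ≈ 6.06

6.06


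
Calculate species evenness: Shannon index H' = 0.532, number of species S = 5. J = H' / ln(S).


ln(5) = 1.60944
J = H' / ln(S) = 0.532 / 1.60944 = 0.330550 ≈ 0.3306

0.3306


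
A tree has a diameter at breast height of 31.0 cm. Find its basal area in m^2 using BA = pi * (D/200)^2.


D/200 = 31.0/200 = 0.155 m
(D/200)^2 = 0.155^2 = 0.024025
BA = 3.141593 * 0.024025 = 0.0754768 ≈ 0.0755 m^2

0.0755 m^2


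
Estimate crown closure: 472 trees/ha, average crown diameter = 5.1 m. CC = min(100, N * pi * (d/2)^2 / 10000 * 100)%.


(d/2)^2 = (5.1/2)^2 = 2.55^2 = 6.5025
Crown area = 3.141593 * 6.5025 = 20.4282 m^2
N * area / 10000 * 100 = 472 * 20.4282 / 10000 * 100 = 96.4211
CC = min(100, 96.4211) = 96.4211 ≈ 96.4%

96.4%


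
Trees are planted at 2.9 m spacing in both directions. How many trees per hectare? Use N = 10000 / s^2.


N = 10000 / 2.9^2 = 10000 / 8.41 = 1189.06 ≈ 1189 trees/ha

1189 trees/ha


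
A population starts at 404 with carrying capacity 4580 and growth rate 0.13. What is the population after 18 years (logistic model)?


(K - N0)/N0 = (4580 - 404)/404 = 4176/404 = 10.3366
r*t = 0.13 * 18 = 2.34; exp(-2.34) = 0.0963276
10.3366 * 0.0963276 = 0.995700
1 + 0.995700 = 1.99570
N = 4580 / 1.99570 = 2294.93 ≈ 2295

2295


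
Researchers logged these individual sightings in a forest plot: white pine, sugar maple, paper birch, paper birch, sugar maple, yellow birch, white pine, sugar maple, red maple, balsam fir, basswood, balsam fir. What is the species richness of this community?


Total individuals logged = 12
Distinct species (count of individuals): white pine (2), sugar maple (3), paper birch (2), yellow birch (1), red maple (1), balsam fir (2), basswood (1)
Species richness = number of distinct species = 7

7


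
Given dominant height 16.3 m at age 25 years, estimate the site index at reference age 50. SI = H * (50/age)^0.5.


50/25 = 2.00000
(2.00000)^0.5 = 1.41421
SI = 16.3 * 1.41421 = 23.0516 ≈ 23.1 m

23.1 m


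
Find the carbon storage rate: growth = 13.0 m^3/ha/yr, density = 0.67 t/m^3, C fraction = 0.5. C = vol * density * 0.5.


C = 13.0 * 0.67 * 0.5 = 4.355 ≈ 4.36 t C/ha/yr

4.36 t C/ha/yr


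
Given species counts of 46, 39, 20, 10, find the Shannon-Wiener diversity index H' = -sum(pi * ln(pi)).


Total N = 46 + 39 + 20 + 10 = 115
Per-species terms:
  p = 46/115 = 0.400000; ln(p) = -0.916291; p*ln(p) = 0.400000 * (-0.916291) = -0.366516
  p = 39/115 = 0.339130; ln(p) = -1.081372; p*ln(p) = 0.339130 * (-1.081372) = -0.366726
  p = 20/115 = 0.173913; ln(p) = -1.749200; p*ln(p) = 0.173913 * (-1.749200) = -0.304209
  p = 10/115 = 0.086957; ln(p) = -2.442342; p*ln(p) = 0.086957 * (-2.442342) = -0.212379
sum(p*ln(p)) = (-0.366516) + (-0.366726) + (-0.304209) + (-0.212379) = -1.249830
H' = -(-1.249830) = 1.249830 ≈ 1.2498

1.2498


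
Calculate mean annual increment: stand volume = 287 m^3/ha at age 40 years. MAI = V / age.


MAI = 287 / 40 = 7.1750 ≈ 7.18 m^3/ha/yr

7.18 m^3/ha/yr


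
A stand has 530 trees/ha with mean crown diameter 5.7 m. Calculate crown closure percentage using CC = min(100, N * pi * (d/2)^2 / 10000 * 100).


(d/2)^2 = (5.7/2)^2 = 2.85^2 = 8.1225
Crown area = 3.141593 * 8.1225 = 25.5176 m^2
N * area / 10000 * 100 = 530 * 25.5176 / 10000 * 100 = 135.243
CC = min(100, 135.243) = 100%

100%


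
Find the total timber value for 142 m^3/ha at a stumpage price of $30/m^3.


Value = 142 * 30 = $4260/ha

$4260/ha


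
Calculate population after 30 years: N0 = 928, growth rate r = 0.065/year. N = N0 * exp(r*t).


r*t = 0.065 * 30 = 1.95
exp(1.95) = 7.02869
N = 928 * 7.02869 = 6522.62 ≈ 6523

6523


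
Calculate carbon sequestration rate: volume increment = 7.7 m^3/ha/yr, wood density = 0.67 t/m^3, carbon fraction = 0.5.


C = 7.7 * 0.67 * 0.5 = 2.5795 ≈ 2.58 t C/ha/yr

2.58 t C/ha/yr


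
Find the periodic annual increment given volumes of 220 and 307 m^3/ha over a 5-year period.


PAI = (V2 - V1) / period = (307 - 220) / 5 = 87 / 5 = 17.40 m^3/ha/yr

17.40 m^3/ha/yr


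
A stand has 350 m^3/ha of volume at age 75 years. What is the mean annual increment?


MAI = 350 / 75 = 4.6667 ≈ 4.67 m^3/ha/yr

4.67 m^3/ha/yr


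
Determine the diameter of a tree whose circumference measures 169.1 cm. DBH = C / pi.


DBH = C / pi = 169.1 / 3.141593 = 53.8262 ≈ 53.83 cm

53.83 cm


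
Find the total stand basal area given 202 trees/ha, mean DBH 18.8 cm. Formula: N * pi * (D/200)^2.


(D/200)^2 = (18.8/200)^2 = 0.094^2 = 0.008836
Individual BA = 3.141593 * 0.008836 = 0.0277591 m^2
Stand BA = 202 * 0.0277591 = 5.60734 ≈ 5.61 m^2/ha

5.61 m^2/ha


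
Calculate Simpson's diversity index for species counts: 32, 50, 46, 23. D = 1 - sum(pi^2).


Total N = 32 + 50 + 46 + 23 = 151
Per-species terms:
  p = 32/151 = 0.211921; p^2 = 0.211921^2 = 0.044911
  p = 50/151 = 0.331126; p^2 = 0.331126^2 = 0.109644
  p = 46/151 = 0.304636; p^2 = 0.304636^2 = 0.092803
  p = 23/151 = 0.152318; p^2 = 0.152318^2 = 0.023201
sum(p^2) = 0.044911 + 0.109644 + 0.092803 + 0.023201 = 0.270559
D = 1 - 0.270559 = 0.729441 ≈ 0.7294

0.7294


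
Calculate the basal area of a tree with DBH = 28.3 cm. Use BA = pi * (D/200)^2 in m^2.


D/200 = 28.3/200 = 0.1415 m
(D/200)^2 = 0.1415^2 = 0.02002225
BA = 3.141593 * 0.02002225 = 0.0629018 ≈ 0.0629 m^2

0.0629 m^2


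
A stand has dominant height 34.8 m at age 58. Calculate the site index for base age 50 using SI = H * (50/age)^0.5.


50/58 = 0.862069
(0.862069)^0.5 = 0.928477
SI = 34.8 * 0.928477 = 32.3110 ≈ 32.3 m

32.3 m


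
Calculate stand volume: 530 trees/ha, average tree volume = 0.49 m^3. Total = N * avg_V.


V_stand = 530 * 0.49 = 259.7 m^3/ha

259.7 m^3/ha


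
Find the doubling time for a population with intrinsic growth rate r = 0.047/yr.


td = ln(2) / 0.047 = 0.693147 / 0.047 = 14.7478 ≈ 14.7 years

14.7 years


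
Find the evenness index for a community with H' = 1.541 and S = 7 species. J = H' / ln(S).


ln(7) = 1.94591
J = H' / ln(S) = 1.541 / 1.94591 = 0.791917 ≈ 0.7919

0.7919


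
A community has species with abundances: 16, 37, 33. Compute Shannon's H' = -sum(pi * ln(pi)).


Total N = 16 + 37 + 33 = 86
Per-species terms:
  p = 16/86 = 0.186047; ln(p) = -1.681756; p*ln(p) = 0.186047 * (-1.681756) = -0.312886
  p = 37/86 = 0.430233; ln(p) = -0.843428; p*ln(p) = 0.430233 * (-0.843428) = -0.362871
  p = 33/86 = 0.383721; ln(p) = -0.957840; p*ln(p) = 0.383721 * (-0.957840) = -0.367543
sum(p*ln(p)) = (-0.312886) + (-0.362871) + (-0.367543) = -1.043300
H' = -(-1.043300) = 1.043300 ≈ 1.0433

1.0433


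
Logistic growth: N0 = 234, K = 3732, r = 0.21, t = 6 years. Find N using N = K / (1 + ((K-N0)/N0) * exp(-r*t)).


(K - N0)/N0 = (3732 - 234)/234 = 3498/234 = 14.9487
r*t = 0.21 * 6 = 1.26; exp(-1.26) = 0.283654
14.9487 * 0.283654 = 4.24026
1 + 4.24026 = 5.24026
N = 3732 / 5.24026 = 712.178 ≈ 712

712


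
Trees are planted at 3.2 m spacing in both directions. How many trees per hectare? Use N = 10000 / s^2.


N = 10000 / 3.2^2 = 10000 / 10.24 = 976.563 ≈ 977 trees/ha

977 trees/ha


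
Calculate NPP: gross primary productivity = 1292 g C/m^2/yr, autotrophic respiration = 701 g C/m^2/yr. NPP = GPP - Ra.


NPP = GPP - Ra = 1292 - 701 = 591 g C/m^2/yr

591 g C/m^2/yr


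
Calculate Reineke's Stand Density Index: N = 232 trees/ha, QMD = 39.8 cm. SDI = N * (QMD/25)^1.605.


QMD/25 = 39.8/25 = 1.592
(1.592)^1.605 = exp(1.605 * ln(1.592)) = exp(1.605 * 0.464991) = exp(0.746311) = 2.10920
SDI = 232 * 2.10920 = 489.334 ≈ 489

489


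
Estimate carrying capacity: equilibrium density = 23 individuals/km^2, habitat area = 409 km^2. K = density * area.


K = 23 * 409 = 9407 individuals

9407 individuals


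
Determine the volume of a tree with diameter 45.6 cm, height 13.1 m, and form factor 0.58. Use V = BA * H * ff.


(D/200)^2 = (45.6/200)^2 = 0.228^2 = 0.051984
BA = 3.141593 * 0.051984 = 0.163313 m^2
V = 0.163313 * 13.1 * 0.58 = 1.24085 ≈ 1.241 m^3

1.241 m^3


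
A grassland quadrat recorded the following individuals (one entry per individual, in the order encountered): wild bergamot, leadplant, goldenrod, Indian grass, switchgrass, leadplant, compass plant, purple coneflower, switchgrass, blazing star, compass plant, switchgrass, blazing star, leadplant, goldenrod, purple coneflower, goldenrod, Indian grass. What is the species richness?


Total individuals logged = 18
Distinct species (count of individuals): wild bergamot (1), leadplant (3), goldenrod (3), Indian grass (2), switchgrass (3), compass plant (2), purple coneflower (2), blazing star (2)
Species richness = number of distinct species = 8

8


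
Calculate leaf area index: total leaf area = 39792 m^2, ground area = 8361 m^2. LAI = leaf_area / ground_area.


LAI = 39792 / 8361 = 4.7592 ≈ 4.76

4.76


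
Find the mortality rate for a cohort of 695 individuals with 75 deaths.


Mortality rate = 75 / 695 = 0.107914 ≈ 0.1079

0.1079


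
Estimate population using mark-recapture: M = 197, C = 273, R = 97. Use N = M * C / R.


N = M * C / R = 197 * 273 / 97 = 53781 / 97 = 554.44 ≈ 554

554 individuals


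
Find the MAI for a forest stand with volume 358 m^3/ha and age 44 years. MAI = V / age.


MAI = 358 / 44 = 8.1364 ≈ 8.14 m^3/ha/yr

8.14 m^3/ha/yr


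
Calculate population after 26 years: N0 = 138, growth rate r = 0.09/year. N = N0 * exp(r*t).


r*t = 0.09 * 26 = 2.34
exp(2.34) = 10.3812
N = 138 * 10.3812 = 1432.61 ≈ 1433

1433


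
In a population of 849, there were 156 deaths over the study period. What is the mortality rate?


Mortality rate = 156 / 849 = 0.183746 ≈ 0.1837

0.1837


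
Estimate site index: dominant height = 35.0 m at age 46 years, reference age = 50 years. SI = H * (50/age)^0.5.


50/46 = 1.08696
(1.08696)^0.5 = 1.04257
SI = 35.0 * 1.04257 = 36.4900 ≈ 36.5 m

36.5 m


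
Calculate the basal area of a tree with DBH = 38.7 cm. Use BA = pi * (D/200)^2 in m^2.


D/200 = 38.7/200 = 0.1935 m
(D/200)^2 = 0.1935^2 = 0.03744225
BA = 3.141593 * 0.03744225 = 0.117628 ≈ 0.1176 m^2

0.1176 m^2


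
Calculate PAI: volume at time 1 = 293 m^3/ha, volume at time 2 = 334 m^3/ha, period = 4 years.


PAI = (V2 - V1) / period = (334 - 293) / 4 = 41 / 4 = 10.25 m^3/ha/yr

10.25 m^3/ha/yr


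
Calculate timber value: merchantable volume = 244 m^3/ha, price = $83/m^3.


Value = 244 * 83 = $20252/ha

$20252/ha


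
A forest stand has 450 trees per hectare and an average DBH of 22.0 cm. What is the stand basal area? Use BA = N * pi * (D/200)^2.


(D/200)^2 = (22.0/200)^2 = 0.11^2 = 0.0121
Individual BA = 3.141593 * 0.0121 = 0.0380133 m^2
Stand BA = 450 * 0.0380133 = 17.1060 ≈ 17.11 m^2/ha

17.11 m^2/ha


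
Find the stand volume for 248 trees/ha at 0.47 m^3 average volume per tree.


V_stand = 248 * 0.47 = 116.56 ≈ 116.6 m^3/ha

116.6 m^3/ha


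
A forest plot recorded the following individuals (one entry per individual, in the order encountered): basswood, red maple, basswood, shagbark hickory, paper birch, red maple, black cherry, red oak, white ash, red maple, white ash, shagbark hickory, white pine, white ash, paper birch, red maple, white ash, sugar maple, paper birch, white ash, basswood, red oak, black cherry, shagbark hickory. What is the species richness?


Total individuals logged = 24
Distinct species (count of individuals): basswood (3), red maple (4), shagbark hickory (3), paper birch (3), black cherry (2), red oak (2), white ash (5), white pine (1), sugar maple (1)
Species richness = number of distinct species = 9

9
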